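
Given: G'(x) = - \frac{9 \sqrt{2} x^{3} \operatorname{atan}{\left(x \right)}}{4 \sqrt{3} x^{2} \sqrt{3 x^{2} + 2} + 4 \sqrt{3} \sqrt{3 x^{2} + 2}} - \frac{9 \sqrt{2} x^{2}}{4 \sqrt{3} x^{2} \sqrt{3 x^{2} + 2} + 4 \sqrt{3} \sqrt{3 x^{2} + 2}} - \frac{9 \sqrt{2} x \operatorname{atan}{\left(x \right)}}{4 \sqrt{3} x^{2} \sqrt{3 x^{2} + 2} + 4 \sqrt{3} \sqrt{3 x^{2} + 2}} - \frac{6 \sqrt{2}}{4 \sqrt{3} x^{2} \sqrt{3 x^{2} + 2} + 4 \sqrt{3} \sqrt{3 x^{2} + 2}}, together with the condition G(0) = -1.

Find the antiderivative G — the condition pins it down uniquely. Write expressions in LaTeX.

Recognize the product-rule pattern: G'(x) = u'v + uv' with u = - \frac{3 \sqrt{2 x^{2} + \frac{4}{3}}}{4}, v = \operatorname{atan}{\left(x \right)}, so integration by parts undoes it.
A general antiderivative is - \frac{3 \sqrt{2 x^{2} + \frac{4}{3}} \operatorname{atan}{\left(x \right)}}{4} + C.
The condition gives C = -1 - (0) = -1.
So G(x) = \frac{\sqrt{3} \left(- 3 \sqrt{2} \sqrt{3 x^{2} + 2} \operatorname{atan}{\left(x \right)} - 4 \sqrt{3}\right)}{12}.
Check: d/dx[\frac{\sqrt{3} \left(- 3 \sqrt{2} \sqrt{3 x^{2} + 2} \operatorname{atan}{\left(x \right)} - 4 \sqrt{3}\right)}{12}] = \frac{- 3 \sqrt{6} x^{3} \operatorname{atan}{\left(x \right)} - 3 \sqrt{6} x^{2} - 3 \sqrt{6} x \operatorname{atan}{\left(x \right)} - 2 \sqrt{6}}{4 x^{2} \sqrt{3 x^{2} + 2} + 4 \sqrt{3 x^{2} + 2}}, which equals G'(x).

G(x) = \frac{\sqrt{3} \left(- 3 \sqrt{2} \sqrt{3 x^{2} + 2} \operatorname{atan}{\left(x \right)} - 4 \sqrt{3}\right)}{12}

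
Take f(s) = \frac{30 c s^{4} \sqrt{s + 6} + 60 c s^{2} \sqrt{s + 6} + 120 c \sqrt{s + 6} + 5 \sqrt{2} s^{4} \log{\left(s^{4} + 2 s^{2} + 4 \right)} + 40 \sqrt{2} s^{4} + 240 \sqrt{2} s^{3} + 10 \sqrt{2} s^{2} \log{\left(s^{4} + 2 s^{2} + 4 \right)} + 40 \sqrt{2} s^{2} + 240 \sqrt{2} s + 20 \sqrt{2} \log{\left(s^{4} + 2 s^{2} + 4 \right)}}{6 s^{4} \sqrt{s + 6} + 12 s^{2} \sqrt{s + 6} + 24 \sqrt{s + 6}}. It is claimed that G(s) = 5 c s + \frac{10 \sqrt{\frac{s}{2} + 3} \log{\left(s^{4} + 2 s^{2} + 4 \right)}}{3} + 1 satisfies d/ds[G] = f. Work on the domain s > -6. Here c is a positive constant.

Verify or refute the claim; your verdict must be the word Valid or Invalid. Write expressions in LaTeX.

d/ds[G] = \frac{15 \sqrt{2} c s^{4} \sqrt{s + 6} + 30 \sqrt{2} c s^{2} \sqrt{s + 6} + 60 \sqrt{2} c \sqrt{s + 6} + 5 s^{4} \log{\left(s^{4} + 2 s^{2} + 4 \right)} + 40 s^{4} + 240 s^{3} + 10 s^{2} \log{\left(s^{4} + 2 s^{2} + 4 \right)} + 40 s^{2} + 240 s + 20 \log{\left(s^{4} + 2 s^{2} + 4 \right)}}{3 \sqrt{2} s^{4} \sqrt{s + 6} + 6 \sqrt{2} s^{2} \sqrt{s + 6} + 12 \sqrt{2} \sqrt{s + 6}}
This equals f(s) exactly, so the claim holds.

Valid. The derivative of G reproduces f.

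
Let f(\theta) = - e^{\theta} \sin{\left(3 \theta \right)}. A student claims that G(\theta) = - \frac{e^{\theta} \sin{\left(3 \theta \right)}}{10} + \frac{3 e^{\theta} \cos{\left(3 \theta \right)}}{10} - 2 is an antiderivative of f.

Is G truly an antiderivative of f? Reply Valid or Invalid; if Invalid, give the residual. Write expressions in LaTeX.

Valid. The derivative of G reproduces f.

d/d\theta[G] = - e^{\theta} \sin{\left(3 \theta \right)}
This equals f(\theta) exactly, so the claim holds.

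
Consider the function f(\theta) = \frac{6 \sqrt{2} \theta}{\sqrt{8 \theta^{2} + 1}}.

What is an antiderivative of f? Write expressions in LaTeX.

An antiderivative is F(\theta) = \frac{3 \sqrt{4 \theta^{2} + \frac{1}{2}}}{2}.

The substitution u = 4 \theta^{2} + \frac{1}{2} works: f is exactly (dF/du)*(du/d\theta) for that inner function.
Check: d/d\theta[\frac{3 \sqrt{4 \theta^{2} + \frac{1}{2}}}{2}] = \frac{6 \sqrt{2} \theta}{\sqrt{8 \theta^{2} + 1}} = f(\theta).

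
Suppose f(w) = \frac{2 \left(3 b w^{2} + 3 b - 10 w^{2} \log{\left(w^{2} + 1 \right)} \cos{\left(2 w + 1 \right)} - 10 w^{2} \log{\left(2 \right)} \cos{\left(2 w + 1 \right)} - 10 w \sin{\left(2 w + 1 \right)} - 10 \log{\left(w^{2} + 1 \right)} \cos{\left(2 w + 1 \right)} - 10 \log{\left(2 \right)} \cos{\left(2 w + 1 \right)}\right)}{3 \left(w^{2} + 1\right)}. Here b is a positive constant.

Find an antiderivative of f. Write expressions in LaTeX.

Check any antiderivative F(w) by computing F'(w) and comparing it with f(w).
Check: d/dw[\frac{2 \left(3 b w - 5 \log{\left(2 w^{2} + 2 \right)} \sin{\left(2 w + 1 \right)}\right)}{3}] = \frac{6 b w^{2} + 6 b - 20 w^{2} \log{\left(w^{2} + 1 \right)} \cos{\left(2 w + 1 \right)} - 20 w^{2} \log{\left(2 \right)} \cos{\left(2 w + 1 \right)} - 20 w \sin{\left(2 w + 1 \right)} - 20 \log{\left(w^{2} + 1 \right)} \cos{\left(2 w + 1 \right)} - 20 \log{\left(2 \right)} \cos{\left(2 w + 1 \right)}}{3 w^{2} + 3}, which equals f(w).

An antiderivative is F(w) = \frac{2 \left(3 b w - 5 \log{\left(2 w^{2} + 2 \right)} \sin{\left(2 w + 1 \right)}\right)}{3}.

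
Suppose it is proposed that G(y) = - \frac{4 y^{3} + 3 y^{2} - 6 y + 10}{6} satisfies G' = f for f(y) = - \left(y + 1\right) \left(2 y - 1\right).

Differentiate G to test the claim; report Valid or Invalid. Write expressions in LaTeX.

Valid - differentiating G returns exactly f.

d/dy[G] = - 2 y^{2} - y + 1
This equals f(y) exactly, so the claim holds.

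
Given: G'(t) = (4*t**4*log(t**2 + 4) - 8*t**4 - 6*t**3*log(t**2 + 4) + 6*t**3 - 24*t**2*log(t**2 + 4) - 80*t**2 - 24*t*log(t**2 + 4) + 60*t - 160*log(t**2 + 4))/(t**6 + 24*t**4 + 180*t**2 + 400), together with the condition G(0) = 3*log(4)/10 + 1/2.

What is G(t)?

Differentiate the proposed G(t) back; it has to land on the given G'(t).
A general antiderivative is (3/2 - 2*t)*log(t**2 + 4)/(t**2/2 + 5) + C.
The condition gives C = 3*log(4)/10 + 1/2 - (3*log(4)/10) = 1/2.
So G(t) = (t**2 - 8*t*log(t**2 + 4) + 6*log(t**2 + 4) + 10)/(2*(t**2 + 10)).
Check: d/dt[(t**2 - 8*t*log(t**2 + 4) + 6*log(t**2 + 4) + 10)/(2*(t**2 + 10))] = (4*t**4*log(t**2 + 4) - 8*t**4 - 6*t**3*log(t**2 + 4) + 6*t**3 - 24*t**2*log(t**2 + 4) - 80*t**2 - 24*t*log(t**2 + 4) + 60*t - 160*log(t**2 + 4))/(t**6 + 24*t**4 + 180*t**2 + 400) = G'(t).

G(t) = (t**2 - 8*t*log(t**2 + 4) + 6*log(t**2 + 4) + 10)/(2*(t**2 + 10))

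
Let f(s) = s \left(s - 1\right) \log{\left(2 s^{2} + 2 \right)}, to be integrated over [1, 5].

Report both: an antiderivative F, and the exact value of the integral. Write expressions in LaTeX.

Differentiate the proposed F(s) back; it has to land on f(s) exactly.
F(s) = \frac{6 s^{3} \log{\left(2 s^{2} + 2 \right)} - 4 s^{3} - 9 s^{2} \log{\left(2 s^{2} + 2 \right)} + 9 s^{2} + 12 s - 9 \log{\left(s^{2} + 1 \right)} - 12 \operatorname{atan}{\left(s \right)}}{18} is an antiderivative of f.
Check: d/ds[\frac{6 s^{3} \log{\left(2 s^{2} + 2 \right)} - 4 s^{3} - 9 s^{2} \log{\left(2 s^{2} + 2 \right)} + 9 s^{2} + 12 s - 9 \log{\left(s^{2} + 1 \right)} - 12 \operatorname{atan}{\left(s \right)}}{18}] = s^{2} \log{\left(s^{2} + 1 \right)} + s^{2} \log{\left(2 \right)} - s \log{\left(s^{2} + 1 \right)} - s \log{\left(2 \right)}, which equals f(s).
F(5) = - \frac{215}{18} - \frac{\log{\left(26 \right)}}{2} - \frac{2 \operatorname{atan}{\left(5 \right)}}{3} + \frac{175 \log{\left(52 \right)}}{6}; F(1) = - \frac{\pi}{6} - \frac{\log{\left(2 \right)}}{2} - \frac{\log{\left(4 \right)}}{6} + \frac{17}{18}.
Integral = F(5) - F(1) = - \frac{116}{9} - \frac{\log{\left(26 \right)}}{2} - \frac{2 \operatorname{atan}{\left(5 \right)}}{3} + \frac{\log{\left(4 \right)}}{6} + \frac{\log{\left(2 \right)}}{2} + \frac{\pi}{6} + \frac{175 \log{\left(52 \right)}}{6}.

Antiderivative: F(s) = \frac{6 s^{3} \log{\left(2 s^{2} + 2 \right)} - 4 s^{3} - 9 s^{2} \log{\left(2 s^{2} + 2 \right)} + 9 s^{2} + 12 s - 9 \log{\left(s^{2} + 1 \right)} - 12 \operatorname{atan}{\left(s \right)}}{18}; value = - \frac{116}{9} - \frac{\log{\left(26 \right)}}{2} - \frac{2 \operatorname{atan}{\left(5 \right)}}{3} + \frac{\log{\left(4 \right)}}{6} + \frac{\log{\left(2 \right)}}{2} + \frac{\pi}{6} + \frac{175 \log{\left(52 \right)}}{6}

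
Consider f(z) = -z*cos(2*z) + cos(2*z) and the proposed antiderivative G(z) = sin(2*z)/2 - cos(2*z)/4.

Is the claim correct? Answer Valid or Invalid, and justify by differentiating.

Invalid: d/dz[G] - f = z*cos(2*z) + sin(2*z)/2, which is not 0.

d/dz[G] = sin(2*z)/2 + cos(2*z)
d/dz[G] - f(z) = z*cos(2*z) + sin(2*z)/2 != 0.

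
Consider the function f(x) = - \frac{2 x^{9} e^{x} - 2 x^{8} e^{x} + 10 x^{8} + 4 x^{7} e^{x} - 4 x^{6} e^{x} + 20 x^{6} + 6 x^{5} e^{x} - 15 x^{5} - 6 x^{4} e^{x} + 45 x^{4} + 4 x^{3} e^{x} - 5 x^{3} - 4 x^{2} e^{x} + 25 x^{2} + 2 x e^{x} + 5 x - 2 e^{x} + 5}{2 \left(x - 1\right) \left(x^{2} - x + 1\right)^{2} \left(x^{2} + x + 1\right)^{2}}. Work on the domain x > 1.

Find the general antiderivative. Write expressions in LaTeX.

Recover f(x) by differentiating a candidate F(x); any mismatch rules it out.
Check: d/dx[- \frac{5 x}{2 \left(x^{4} + x^{2} + 1\right)} - e^{x} - 5 \log{\left(\frac{x}{2} - \frac{1}{2} \right)}] = \frac{- 2 x^{9} e^{x} + 2 x^{8} e^{x} - 10 x^{8} - 4 x^{7} e^{x} + 4 x^{6} e^{x} - 20 x^{6} - 6 x^{5} e^{x} + 15 x^{5} + 6 x^{4} e^{x} - 45 x^{4} - 4 x^{3} e^{x} + 5 x^{3} + 4 x^{2} e^{x} - 25 x^{2} - 2 x e^{x} - 5 x + 2 e^{x} - 5}{2 x^{9} - 2 x^{8} + 4 x^{7} - 4 x^{6} + 6 x^{5} - 6 x^{4} + 4 x^{3} - 4 x^{2} + 2 x - 2}, which equals f(x).

F(x) = - \frac{5 x}{2 \left(x^{4} + x^{2} + 1\right)} - e^{x} - 5 \log{\left(\frac{x}{2} - \frac{1}{2} \right)} + C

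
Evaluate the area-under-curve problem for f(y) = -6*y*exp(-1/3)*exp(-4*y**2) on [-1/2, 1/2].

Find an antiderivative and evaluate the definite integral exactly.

Antiderivative: F(y) = 3*exp(-4*y**2 - 1/3)/4; value = 0

f matches the chain-rule pattern g'(h)*h' with inner function h(y) = -4*y**2 - 1/3; substituting u = h(y) collapses the integral.
F(y) = 3*exp(-4*y**2 - 1/3)/4 is an antiderivative of f.
Check: d/dy[3*exp(-4*y**2 - 1/3)/4] = -6*y*exp(-1/3)*exp(-4*y**2) = f(y).
F(1/2) = 3*exp(-4/3)/4; F(-1/2) = 3*exp(-4/3)/4.
Integral = F(1/2) - F(-1/2) = 0.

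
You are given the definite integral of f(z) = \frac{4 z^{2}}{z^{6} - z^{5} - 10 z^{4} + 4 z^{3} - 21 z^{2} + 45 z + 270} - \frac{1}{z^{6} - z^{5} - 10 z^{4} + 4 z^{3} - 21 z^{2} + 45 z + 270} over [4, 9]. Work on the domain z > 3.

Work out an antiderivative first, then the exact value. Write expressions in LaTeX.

Factor the denominator (\left(z - 3\right)^{2} \left(z + 2\right) \left(z + 3\right) \left(z^{2} + 5\right)) and decompose: f = \frac{z - 11}{84 \left(z^{2} + 5\right)} - \frac{5}{72 \left(z + 3\right)} + \frac{1}{15 \left(z + 2\right)} - \frac{23}{2520 \left(z - 3\right)} + \frac{1}{12 \left(z - 3\right)^{2}}; each piece integrates to a log, atan, or power term.
F(z) = - \frac{23 z \log{\left(z - 3 \right)} - 168 z \log{\left(z + 2 \right)} + 175 z \log{\left(z + 3 \right)} - 15 z \log{\left(z^{2} + 5 \right)} + 66 \sqrt{5} z \operatorname{atan}{\left(\frac{\sqrt{5} z}{5} \right)} - 69 \log{\left(z - 3 \right)} + 504 \log{\left(z + 2 \right)} - 525 \log{\left(z + 3 \right)} + 45 \log{\left(z^{2} + 5 \right)} - 198 \sqrt{5} \operatorname{atan}{\left(\frac{\sqrt{5} z}{5} \right)} + 210}{2520 \left(z - 3\right)} is an antiderivative of f.
Check: d/dz[- \frac{23 z \log{\left(z - 3 \right)} - 168 z \log{\left(z + 2 \right)} + 175 z \log{\left(z + 3 \right)} - 15 z \log{\left(z^{2} + 5 \right)} + 66 \sqrt{5} z \operatorname{atan}{\left(\frac{\sqrt{5} z}{5} \right)} - 69 \log{\left(z - 3 \right)} + 504 \log{\left(z + 2 \right)} - 525 \log{\left(z + 3 \right)} + 45 \log{\left(z^{2} + 5 \right)} - 198 \sqrt{5} \operatorname{atan}{\left(\frac{\sqrt{5} z}{5} \right)} + 210}{2520 \left(z - 3\right)}] = \frac{4 z^{2} - 1}{z^{6} - z^{5} - 10 z^{4} + 4 z^{3} - 21 z^{2} + 45 z + 270}, which equals f(z).
F(9) = - \frac{5 \log{\left(12 \right)}}{72} - \frac{11 \sqrt{5} \operatorname{atan}{\left(\frac{9 \sqrt{5}}{5} \right)}}{420} - \frac{23 \log{\left(6 \right)}}{2520} - \frac{1}{72} + \frac{\log{\left(86 \right)}}{168} + \frac{\log{\left(11 \right)}}{15}; F(4) = - \frac{5 \log{\left(7 \right)}}{72} - \frac{1}{12} - \frac{11 \sqrt{5} \operatorname{atan}{\left(\frac{4 \sqrt{5}}{5} \right)}}{420} + \frac{\log{\left(21 \right)}}{168} + \frac{\log{\left(6 \right)}}{15}.
Integral = F(9) - F(4) = - \frac{5 \log{\left(12 \right)}}{72} - \frac{191 \log{\left(6 \right)}}{2520} - \frac{11 \sqrt{5} \operatorname{atan}{\left(\frac{9 \sqrt{5}}{5} \right)}}{420} - \frac{\log{\left(21 \right)}}{168} + \frac{\log{\left(86 \right)}}{168} + \frac{11 \sqrt{5} \operatorname{atan}{\left(\frac{4 \sqrt{5}}{5} \right)}}{420} + \frac{5}{72} + \frac{5 \log{\left(7 \right)}}{72} + \frac{\log{\left(11 \right)}}{15}.

Antiderivative: F(z) = - \frac{23 z \log{\left(z - 3 \right)} - 168 z \log{\left(z + 2 \right)} + 175 z \log{\left(z + 3 \right)} - 15 z \log{\left(z^{2} + 5 \right)} + 66 \sqrt{5} z \operatorname{atan}{\left(\frac{\sqrt{5} z}{5} \right)} - 69 \log{\left(z - 3 \right)} + 504 \log{\left(z + 2 \right)} - 525 \log{\left(z + 3 \right)} + 45 \log{\left(z^{2} + 5 \right)} - 198 \sqrt{5} \operatorname{atan}{\left(\frac{\sqrt{5} z}{5} \right)} + 210}{2520 \left(z - 3\right)}; value = - \frac{5 \log{\left(12 \right)}}{72} - \frac{191 \log{\left(6 \right)}}{2520} - \frac{11 \sqrt{5} \operatorname{atan}{\left(\frac{9 \sqrt{5}}{5} \right)}}{420} - \frac{\log{\left(21 \right)}}{168} + \frac{\log{\left(86 \right)}}{168} + \frac{11 \sqrt{5} \operatorname{atan}{\left(\frac{4 \sqrt{5}}{5} \right)}}{420} + \frac{5}{72} + \frac{5 \log{\left(7 \right)}}{72} + \frac{\log{\left(11 \right)}}{15}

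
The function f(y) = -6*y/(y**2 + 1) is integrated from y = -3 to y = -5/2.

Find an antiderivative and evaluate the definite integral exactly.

f matches the chain-rule pattern g'(h)*h' with inner function h(y) = y**2/2 + 1/2; substituting u = h(y) collapses the integral.
F(y) = -3*log(y**2/2 + 1/2) is an antiderivative of f.
Check: d/dy[-3*log(y**2/2 + 1/2)] = -6*y/(y**2 + 1) = f(y).
F(-5/2) = -3*log(29/8); F(-3) = -3*log(5).
Integral = F(-5/2) - F(-3) = -3*log(29/8) + 3*log(5).

Antiderivative: F(y) = -3*log(y**2/2 + 1/2); value = -3*log(29/8) + 3*log(5)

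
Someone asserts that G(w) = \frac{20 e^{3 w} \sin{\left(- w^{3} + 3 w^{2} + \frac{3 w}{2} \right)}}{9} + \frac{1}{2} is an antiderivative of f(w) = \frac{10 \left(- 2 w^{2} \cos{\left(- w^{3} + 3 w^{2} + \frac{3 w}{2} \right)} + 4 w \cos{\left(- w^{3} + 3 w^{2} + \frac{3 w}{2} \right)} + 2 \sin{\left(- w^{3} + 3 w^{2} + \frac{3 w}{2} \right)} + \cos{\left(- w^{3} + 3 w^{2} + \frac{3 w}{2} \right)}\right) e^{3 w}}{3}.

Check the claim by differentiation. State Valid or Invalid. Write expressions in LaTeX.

d/dw[G] = - \frac{20 w^{2} e^{3 w} \cos{\left(- w^{3} + 3 w^{2} + \frac{3 w}{2} \right)}}{3} + \frac{40 w e^{3 w} \cos{\left(- w^{3} + 3 w^{2} + \frac{3 w}{2} \right)}}{3} + \frac{20 e^{3 w} \sin{\left(- w^{3} + 3 w^{2} + \frac{3 w}{2} \right)}}{3} + \frac{10 e^{3 w} \cos{\left(- w^{3} + 3 w^{2} + \frac{3 w}{2} \right)}}{3}
This equals f(w) exactly, so the claim holds.

Valid - differentiating G returns exactly f.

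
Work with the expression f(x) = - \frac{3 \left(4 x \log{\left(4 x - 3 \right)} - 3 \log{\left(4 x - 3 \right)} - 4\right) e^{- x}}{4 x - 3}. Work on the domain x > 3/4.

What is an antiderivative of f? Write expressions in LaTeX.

f has the shape u'v + uv' for u = 3 e^{- x} and v = \log{\left(4 x - 3 \right)} — it is the derivative of the product u*v.
Check: d/dx[3 e^{- x} \log{\left(4 x - 3 \right)}] = \frac{- 12 x \log{\left(4 x - 3 \right)} + 9 \log{\left(4 x - 3 \right)} + 12}{4 x e^{x} - 3 e^{x}}, which equals f(x).

An antiderivative is F(x) = 3 e^{- x} \log{\left(4 x - 3 \right)}.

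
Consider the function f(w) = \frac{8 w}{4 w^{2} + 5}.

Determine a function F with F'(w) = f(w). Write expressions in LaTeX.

An antiderivative is F(w) = \log{\left(2 w^{2} + \frac{5}{2} \right)}.

f matches the chain-rule pattern g'(h)*h' with inner function h(w) = 2 w^{2} + \frac{5}{2}; substituting u = h(w) collapses the integral.
Check: d/dw[\log{\left(2 w^{2} + \frac{5}{2} \right)}] = \frac{8 w}{4 w^{2} + 5} = f(w).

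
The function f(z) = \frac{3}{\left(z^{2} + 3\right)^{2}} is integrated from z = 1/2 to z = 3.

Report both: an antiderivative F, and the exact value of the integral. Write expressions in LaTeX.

Check any antiderivative F(z) by computing F'(z) and comparing it with f(z).
F(z) = \frac{3 z}{6 z^{2} + 18} + \frac{\sqrt{3} \operatorname{atan}{\left(\frac{\sqrt{3} z}{3} \right)}}{6} is an antiderivative of f.
Check: d/dz[\frac{3 z}{6 z^{2} + 18} + \frac{\sqrt{3} \operatorname{atan}{\left(\frac{\sqrt{3} z}{3} \right)}}{6}] = \frac{3}{z^{4} + 6 z^{2} + 9}, which equals f(z).
F(3) = \frac{1}{8} + \frac{\sqrt{3} \pi}{18}; F(1/2) = \frac{1}{13} + \frac{\sqrt{3} \operatorname{atan}{\left(\frac{\sqrt{3}}{6} \right)}}{6}.
Integral = F(3) - F(1/2) = - \frac{\sqrt{3} \operatorname{atan}{\left(\frac{\sqrt{3}}{6} \right)}}{6} + \frac{5}{104} + \frac{\sqrt{3} \pi}{18}.

Antiderivative: F(z) = \frac{3 z}{6 z^{2} + 18} + \frac{\sqrt{3} \operatorname{atan}{\left(\frac{\sqrt{3} z}{3} \right)}}{6}; value = - \frac{\sqrt{3} \operatorname{atan}{\left(\frac{\sqrt{3}}{6} \right)}}{6} + \frac{5}{104} + \frac{\sqrt{3} \pi}{18}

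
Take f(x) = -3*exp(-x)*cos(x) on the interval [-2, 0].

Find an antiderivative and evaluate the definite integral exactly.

Recover f(x) by differentiating a candidate F(x); any mismatch rules it out.
F(x) = 3*(-sin(x) + cos(x))*exp(-x)/2 is an antiderivative of f.
Check: d/dx[3*(-sin(x) + cos(x))*exp(-x)/2] = -3*exp(-x)*cos(x) = f(x).
F(0) = 3/2; F(-2) = 3*exp(2)*cos(2)/2 + 3*exp(2)*sin(2)/2.
Integral = F(0) - F(-2) = -3*exp(2)*sin(2)/2 + 3/2 - 3*exp(2)*cos(2)/2.

Antiderivative: F(x) = 3*(-sin(x) + cos(x))*exp(-x)/2; value = -3*exp(2)*sin(2)/2 + 3/2 - 3*exp(2)*cos(2)/2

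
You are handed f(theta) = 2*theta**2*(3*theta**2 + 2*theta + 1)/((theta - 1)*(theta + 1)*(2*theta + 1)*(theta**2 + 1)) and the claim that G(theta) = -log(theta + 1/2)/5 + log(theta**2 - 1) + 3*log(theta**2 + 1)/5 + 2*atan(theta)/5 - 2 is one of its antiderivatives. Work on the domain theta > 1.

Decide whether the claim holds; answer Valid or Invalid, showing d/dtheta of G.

Valid. The derivative of G reproduces f.

d/dtheta[G] = (6*theta**4 + 4*theta**3 + 2*theta**2)/(2*theta**5 + theta**4 - 2*theta - 1)
This equals f(theta) exactly, so the claim holds.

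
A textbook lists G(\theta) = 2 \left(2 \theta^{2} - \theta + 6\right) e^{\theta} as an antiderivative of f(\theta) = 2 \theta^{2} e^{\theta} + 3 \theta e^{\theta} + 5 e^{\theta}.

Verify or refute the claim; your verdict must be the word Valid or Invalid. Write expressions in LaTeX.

d/d\theta[G] = 4 \theta^{2} e^{\theta} + 6 \theta e^{\theta} + 10 e^{\theta}
d/d\theta[G] - f(\theta) = 2 \theta^{2} e^{\theta} + 3 \theta e^{\theta} + 5 e^{\theta} != 0.

Invalid: d/d\theta[G] - f = 2 \theta^{2} e^{\theta} + 3 \theta e^{\theta} + 5 e^{\theta}, which is not 0.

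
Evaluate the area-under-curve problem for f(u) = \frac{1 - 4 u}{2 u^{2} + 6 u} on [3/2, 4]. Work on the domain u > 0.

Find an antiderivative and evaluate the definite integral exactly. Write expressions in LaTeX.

Factor the denominator (2 u \left(u + 3\right)) and decompose: f = - \frac{13}{6 \left(u + 3\right)} + \frac{1}{6 u}; each piece integrates to a log, atan, or power term.
F(u) = \frac{\log{\left(u \right)}}{6} - \frac{13 \log{\left(u + 3 \right)}}{6} is an antiderivative of f.
Check: d/du[\frac{\log{\left(u \right)}}{6} - \frac{13 \log{\left(u + 3 \right)}}{6}] = \frac{1 - 4 u}{2 u^{2} + 6 u} = f(u).
F(4) = - \frac{13 \log{\left(7 \right)}}{6} + \frac{\log{\left(4 \right)}}{6}; F(3/2) = - \frac{13 \log{\left(\frac{9}{2} \right)}}{6} + \frac{\log{\left(\frac{3}{2} \right)}}{6}.
Integral = F(4) - F(3/2) = - \frac{13 \log{\left(7 \right)}}{6} - \frac{\log{\left(\frac{3}{2} \right)}}{6} + \frac{\log{\left(4 \right)}}{6} + \frac{13 \log{\left(\frac{9}{2} \right)}}{6}.

Antiderivative: F(u) = \frac{\log{\left(u \right)}}{6} - \frac{13 \log{\left(u + 3 \right)}}{6}; value = - \frac{13 \log{\left(7 \right)}}{6} - \frac{\log{\left(\frac{3}{2} \right)}}{6} + \frac{\log{\left(4 \right)}}{6} + \frac{13 \log{\left(\frac{9}{2} \right)}}{6}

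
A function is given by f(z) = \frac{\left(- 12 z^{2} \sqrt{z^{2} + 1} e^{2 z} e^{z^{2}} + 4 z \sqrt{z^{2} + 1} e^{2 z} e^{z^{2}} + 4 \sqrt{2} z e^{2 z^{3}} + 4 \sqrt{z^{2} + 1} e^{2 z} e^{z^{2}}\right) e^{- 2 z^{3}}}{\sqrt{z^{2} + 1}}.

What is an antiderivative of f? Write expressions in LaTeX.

An antiderivative is F(z) = 4 \sqrt{2 z^{2} + 2} + 2 e^{2 z} e^{z^{2}} e^{- 2 z^{3}}.

Since d/dz undoes antidifferentiation here, F'(z) = f(z) is required of F(z).
Check: d/dz[4 \sqrt{2 z^{2} + 2} + 2 e^{2 z} e^{z^{2}} e^{- 2 z^{3}}] = \frac{\left(- 12 z^{2} \sqrt{z^{2} + 1} e^{2 z} e^{z^{2}} + 4 z \sqrt{z^{2} + 1} e^{2 z} e^{z^{2}} + 4 \sqrt{2} z e^{2 z^{3}} + 4 \sqrt{z^{2} + 1} e^{2 z} e^{z^{2}}\right) e^{- 2 z^{3}}}{\sqrt{z^{2} + 1}} = f(z).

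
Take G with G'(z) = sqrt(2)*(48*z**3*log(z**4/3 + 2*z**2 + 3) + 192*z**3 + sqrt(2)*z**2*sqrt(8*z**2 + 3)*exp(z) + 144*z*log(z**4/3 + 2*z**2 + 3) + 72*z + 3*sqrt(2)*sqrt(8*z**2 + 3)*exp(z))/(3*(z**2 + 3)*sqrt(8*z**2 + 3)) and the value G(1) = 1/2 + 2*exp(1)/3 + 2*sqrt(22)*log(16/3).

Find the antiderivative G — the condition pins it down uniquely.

Any candidate G(z) must reproduce the stated G'(z) exactly.
A general antiderivative is 4*sqrt(4*z**2 + 3/2)*log(z**4/3 + 2*z**2 + 3) + 2*exp(z)/3 + C.
The condition gives C = 1/2 + 2*exp(1)/3 + 2*sqrt(22)*log(16/3) - (2*exp(1)/3 + 2*sqrt(22)*log(16/3)) = 1/2.
So G(z) = (12*sqrt(2)*sqrt(8*z**2 + 3)*log(z**4/3 + 2*z**2 + 3) + 4*exp(z) + 3)/6.
Check: d/dz[(12*sqrt(2)*sqrt(8*z**2 + 3)*log(z**4/3 + 2*z**2 + 3) + 4*exp(z) + 3)/6] = (48*sqrt(2)*z**3*log(z**4/3 + 2*z**2 + 3) + 192*sqrt(2)*z**3 + 2*z**2*sqrt(8*z**2 + 3)*exp(z) + 144*sqrt(2)*z*log(z**4/3 + 2*z**2 + 3) + 72*sqrt(2)*z + 6*sqrt(8*z**2 + 3)*exp(z))/(3*z**2*sqrt(8*z**2 + 3) + 9*sqrt(8*z**2 + 3)), which equals G'(z).

G(z) = (12*sqrt(2)*sqrt(8*z**2 + 3)*log(z**4/3 + 2*z**2 + 3) + 4*exp(z) + 3)/6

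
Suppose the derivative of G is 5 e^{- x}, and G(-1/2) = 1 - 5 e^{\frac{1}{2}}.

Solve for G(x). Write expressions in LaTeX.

Recover the given G'(x) by differentiating a candidate G(x); any mismatch rules it out.
A general antiderivative is - 5 e^{- x} + C.
The condition gives C = 1 - 5 e^{\frac{1}{2}} - (- 5 e^{\frac{1}{2}}) = 1.
So G(x) = \left(e^{x} - 5\right) e^{- x}.
Check: d/dx[\left(e^{x} - 5\right) e^{- x}] = 5 e^{- x} = G'(x).

G(x) = \left(e^{x} - 5\right) e^{- x}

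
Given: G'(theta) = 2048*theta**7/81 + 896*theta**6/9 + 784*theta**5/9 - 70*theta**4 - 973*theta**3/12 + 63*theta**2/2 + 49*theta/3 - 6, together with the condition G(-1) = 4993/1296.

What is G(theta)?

G'(theta) matches the chain-rule pattern g'(h)*h' with inner function h(theta) = -4*theta**2/3 - 3*theta/2 + 1; substituting u = h(theta) collapses the integral.
A general antiderivative is (-4*theta**2/3 - 3*theta/2 + 1)**4 + C.
The condition gives C = 4993/1296 - (2401/1296) = 2.
So G(theta) = 256*theta**8/81 + 128*theta**7/9 + 392*theta**6/27 - 14*theta**5 - 973*theta**4/48 + 21*theta**3/2 + 49*theta**2/6 - 6*theta + 3.
Check: d/dtheta[256*theta**8/81 + 128*theta**7/9 + 392*theta**6/27 - 14*theta**5 - 973*theta**4/48 + 21*theta**3/2 + 49*theta**2/6 - 6*theta + 3] = 2048*theta**7/81 + 896*theta**6/9 + 784*theta**5/9 - 70*theta**4 - 973*theta**3/12 + 63*theta**2/2 + 49*theta/3 - 6 = G'(theta).

G(theta) = 256*theta**8/81 + 128*theta**7/9 + 392*theta**6/27 - 14*theta**5 - 973*theta**4/48 + 21*theta**3/2 + 49*theta**2/6 - 6*theta + 3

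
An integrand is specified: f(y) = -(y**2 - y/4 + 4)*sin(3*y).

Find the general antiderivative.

F(y) = (36*y**2*cos(3*y) - 24*y*sin(3*y) - 9*y*cos(3*y) + 3*sin(3*y) + 136*cos(3*y))/108 + C

For F(y) to be correct the identity F'(y) - f(y) = 0 must hold.
Check: d/dy[(36*y**2*cos(3*y) - 24*y*sin(3*y) - 9*y*cos(3*y) + 3*sin(3*y) + 136*cos(3*y))/108] = -y**2*sin(3*y) + y*sin(3*y)/4 - 4*sin(3*y), which equals f(y).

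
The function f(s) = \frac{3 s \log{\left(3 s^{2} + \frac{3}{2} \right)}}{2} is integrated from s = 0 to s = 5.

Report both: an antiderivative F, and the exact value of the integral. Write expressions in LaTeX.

Recover f(s) by differentiating a candidate F(s); any mismatch rules it out.
F(s) = \frac{3 s^{2} \log{\left(3 s^{2} + \frac{3}{2} \right)}}{4} - \frac{3 s^{2}}{4} + \frac{3 \log{\left(2 s^{2} + 1 \right)}}{8} is an antiderivative of f.
Check: d/ds[\frac{3 s^{2} \log{\left(3 s^{2} + \frac{3}{2} \right)}}{4} - \frac{3 s^{2}}{4} + \frac{3 \log{\left(2 s^{2} + 1 \right)}}{8}] = \frac{3 s \log{\left(s^{2} + \frac{1}{2} \right)}}{2} + \frac{3 s \log{\left(3 \right)}}{2}, which equals f(s).
F(5) = - \frac{75}{4} + \frac{3 \log{\left(51 \right)}}{8} + \frac{75 \log{\left(\frac{153}{2} \right)}}{4}; F(0) = 0.
Integral = F(5) - F(0) = - \frac{75}{4} + \frac{3 \log{\left(51 \right)}}{8} + \frac{75 \log{\left(\frac{153}{2} \right)}}{4}.

Antiderivative: F(s) = \frac{3 s^{2} \log{\left(3 s^{2} + \frac{3}{2} \right)}}{4} - \frac{3 s^{2}}{4} + \frac{3 \log{\left(2 s^{2} + 1 \right)}}{8}; value = - \frac{75}{4} + \frac{3 \log{\left(51 \right)}}{8} + \frac{75 \log{\left(\frac{153}{2} \right)}}{4}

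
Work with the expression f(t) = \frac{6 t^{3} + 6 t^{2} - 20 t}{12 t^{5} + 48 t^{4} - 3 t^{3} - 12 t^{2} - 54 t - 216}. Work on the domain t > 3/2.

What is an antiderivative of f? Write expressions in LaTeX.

The denominator factors as 3 \left(t + 4\right) \left(2 t - 3\right) \left(2 t + 3\right) \left(t^{2} + 2\right); partial fractions split f into directly integrable pieces: \frac{2 \left(29 t + 28\right)}{459 \left(t^{2} + 2\right)} - \frac{31}{255 \left(2 t + 3\right)} + \frac{5}{561 \left(2 t - 3\right)} - \frac{104}{1485 \left(t + 4\right)}.
Check: d/dt[\frac{5 \log{\left(t - \frac{3}{2} \right)}}{1122} - \frac{31 \log{\left(t + \frac{3}{2} \right)}}{510} - \frac{104 \log{\left(t + 4 \right)}}{1485} + \frac{29 \log{\left(t^{2} + 2 \right)}}{459} + \frac{28 \sqrt{2} \operatorname{atan}{\left(\frac{\sqrt{2} t}{2} \right)}}{459}] = \frac{6 t^{3} + 6 t^{2} - 20 t}{12 t^{5} + 48 t^{4} - 3 t^{3} - 12 t^{2} - 54 t - 216} = f(t).

An antiderivative is F(t) = \frac{5 \log{\left(t - \frac{3}{2} \right)}}{1122} - \frac{31 \log{\left(t + \frac{3}{2} \right)}}{510} - \frac{104 \log{\left(t + 4 \right)}}{1485} + \frac{29 \log{\left(t^{2} + 2 \right)}}{459} + \frac{28 \sqrt{2} \operatorname{atan}{\left(\frac{\sqrt{2} t}{2} \right)}}{459}.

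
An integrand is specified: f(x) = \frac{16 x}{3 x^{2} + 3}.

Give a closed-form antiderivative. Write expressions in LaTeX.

The substitution u = x^{2} + 1 works: f is exactly (dF/du)*(du/dx) for that inner function.
Check: d/dx[\frac{8 \log{\left(x^{2} + 1 \right)}}{3}] = \frac{16 x}{3 x^{2} + 3} = f(x).

An antiderivative is F(x) = \frac{8 \log{\left(x^{2} + 1 \right)}}{3}.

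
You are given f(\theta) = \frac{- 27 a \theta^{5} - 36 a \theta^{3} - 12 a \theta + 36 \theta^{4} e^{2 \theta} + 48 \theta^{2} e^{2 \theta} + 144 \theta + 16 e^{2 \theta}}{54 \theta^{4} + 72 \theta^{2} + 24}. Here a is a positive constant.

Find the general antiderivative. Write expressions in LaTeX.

F(\theta) = - \frac{a \theta^{2}}{4} + \frac{e^{2 \theta}}{3} - \frac{4}{3 \theta^{2} + 2} + C

Differentiate the proposed F(\theta) back; it has to land on f(\theta) exactly.
Check: d/d\theta[- \frac{a \theta^{2}}{4} + \frac{e^{2 \theta}}{3} - \frac{4}{3 \theta^{2} + 2}] = \frac{- 27 a \theta^{5} - 36 a \theta^{3} - 12 a \theta + 36 \theta^{4} e^{2 \theta} + 48 \theta^{2} e^{2 \theta} + 144 \theta + 16 e^{2 \theta}}{54 \theta^{4} + 72 \theta^{2} + 24} = f(\theta).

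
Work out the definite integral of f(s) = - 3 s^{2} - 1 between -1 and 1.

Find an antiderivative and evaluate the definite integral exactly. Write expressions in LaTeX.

Antiderivative: F(s) = s \left(- s^{2} - 1\right); value = -4

Whatever form F(s) takes, F'(s) = f(s) is non-negotiable.
F(s) = s \left(- s^{2} - 1\right) is an antiderivative of f.
Check: d/ds[s \left(- s^{2} - 1\right)] = - 3 s^{2} - 1 = f(s).
F(1) = -2; F(-1) = 2.
Integral = F(1) - F(-1) = -4.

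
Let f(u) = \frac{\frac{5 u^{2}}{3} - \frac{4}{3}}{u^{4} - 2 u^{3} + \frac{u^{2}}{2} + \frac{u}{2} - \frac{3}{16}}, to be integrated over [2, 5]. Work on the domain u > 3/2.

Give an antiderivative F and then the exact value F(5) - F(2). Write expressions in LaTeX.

Antiderivative: F(u) = \frac{58 u \log{\left(u - \frac{3}{2} \right)} - 80 u \log{\left(u - \frac{1}{2} \right)} + 22 u \log{\left(u + \frac{1}{2} \right)} - 29 \log{\left(u - \frac{3}{2} \right)} + 40 \log{\left(u - \frac{1}{2} \right)} - 11 \log{\left(u + \frac{1}{2} \right)} - 44}{24 \left(2 u - 1\right)}; value = - \frac{5 \log{\left(\frac{9}{2} \right)}}{3} - \frac{11 \log{\left(\frac{5}{2} \right)}}{24} + \frac{11}{27} + \frac{5 \log{\left(\frac{3}{2} \right)}}{3} + \frac{11 \log{\left(\frac{11}{2} \right)}}{24} + \frac{29 \log{\left(2 \right)}}{24} + \frac{29 \log{\left(\frac{7}{2} \right)}}{24}

Factor the denominator (3 \left(2 u - 3\right) \left(2 u - 1\right)^{2} \left(2 u + 1\right)) and decompose: f = \frac{11}{12 \left(2 u + 1\right)} - \frac{10}{3 \left(2 u - 1\right)} + \frac{11}{3 \left(2 u - 1\right)^{2}} + \frac{29}{12 \left(2 u - 3\right)}; each piece integrates to a log, atan, or power term.
F(u) = \frac{58 u \log{\left(u - \frac{3}{2} \right)} - 80 u \log{\left(u - \frac{1}{2} \right)} + 22 u \log{\left(u + \frac{1}{2} \right)} - 29 \log{\left(u - \frac{3}{2} \right)} + 40 \log{\left(u - \frac{1}{2} \right)} - 11 \log{\left(u + \frac{1}{2} \right)} - 44}{24 \left(2 u - 1\right)} is an antiderivative of f.
Check: d/du[\frac{58 u \log{\left(u - \frac{3}{2} \right)} - 80 u \log{\left(u - \frac{1}{2} \right)} + 22 u \log{\left(u + \frac{1}{2} \right)} - 29 \log{\left(u - \frac{3}{2} \right)} + 40 \log{\left(u - \frac{1}{2} \right)} - 11 \log{\left(u + \frac{1}{2} \right)} - 44}{24 \left(2 u - 1\right)}] = \frac{80 u^{2} - 64}{48 u^{4} - 96 u^{3} + 24 u^{2} + 24 u - 9}, which equals f(u).
F(5) = - \frac{5 \log{\left(\frac{9}{2} \right)}}{3} - \frac{11}{54} + \frac{11 \log{\left(\frac{11}{2} \right)}}{24} + \frac{29 \log{\left(\frac{7}{2} \right)}}{24}; F(2) = - \frac{29 \log{\left(2 \right)}}{24} - \frac{5 \log{\left(\frac{3}{2} \right)}}{3} - \frac{11}{18} + \frac{11 \log{\left(\frac{5}{2} \right)}}{24}.
Integral = F(5) - F(2) = - \frac{5 \log{\left(\frac{9}{2} \right)}}{3} - \frac{11 \log{\left(\frac{5}{2} \right)}}{24} + \frac{11}{27} + \frac{5 \log{\left(\frac{3}{2} \right)}}{3} + \frac{11 \log{\left(\frac{11}{2} \right)}}{24} + \frac{29 \log{\left(2 \right)}}{24} + \frac{29 \log{\left(\frac{7}{2} \right)}}{24}.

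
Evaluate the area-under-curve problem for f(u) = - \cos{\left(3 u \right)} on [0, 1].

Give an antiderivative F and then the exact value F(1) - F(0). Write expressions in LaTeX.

Check any antiderivative F(u) by computing F'(u) and comparing it with f(u).
F(u) = - \frac{\sin{\left(3 u \right)}}{3} is an antiderivative of f.
Check: d/du[- \frac{\sin{\left(3 u \right)}}{3}] = - \cos{\left(3 u \right)} = f(u).
F(1) = - \frac{\sin{\left(3 \right)}}{3}; F(0) = 0.
Integral = F(1) - F(0) = - \frac{\sin{\left(3 \right)}}{3}.

Antiderivative: F(u) = - \frac{\sin{\left(3 u \right)}}{3}; value = - \frac{\sin{\left(3 \right)}}{3}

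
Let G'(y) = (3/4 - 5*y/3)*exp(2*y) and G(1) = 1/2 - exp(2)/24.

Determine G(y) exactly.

G'(y) has the shape u'v + uv' for u = 19/24 - 5*y/6 and v = exp(2*y) — it is the derivative of the product u*v.
A general antiderivative is (19 - 20*y)*exp(2*y)/24 + C.
The condition gives C = 1/2 - exp(2)/24 - (-exp(2)/24) = 1/2.
So G(y) = -5*y*exp(2*y)/6 + 19*exp(2*y)/24 + 1/2.
Check: d/dy[-5*y*exp(2*y)/6 + 19*exp(2*y)/24 + 1/2] = -5*y*exp(2*y)/3 + 3*exp(2*y)/4, which equals G'(y).

G(y) = -5*y*exp(2*y)/6 + 19*exp(2*y)/24 + 1/2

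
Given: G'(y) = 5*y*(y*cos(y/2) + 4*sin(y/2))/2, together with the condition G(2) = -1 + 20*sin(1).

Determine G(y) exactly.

G'(y) has the shape u'v + uv' for u = 5*y**2 and v = sin(y/2) — it is the derivative of the product u*v.
A general antiderivative is 5*y**2*sin(y/2) + C.
The condition gives C = -1 + 20*sin(1) - (20*sin(1)) = -1.
So G(y) = 5*y**2*sin(y/2) - 1.
Check: d/dy[5*y**2*sin(y/2) - 1] = 5*y**2*cos(y/2)/2 + 10*y*sin(y/2), which equals G'(y).

G(y) = 5*y**2*sin(y/2) - 1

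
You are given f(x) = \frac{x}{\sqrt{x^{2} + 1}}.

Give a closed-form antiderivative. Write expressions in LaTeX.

An antiderivative is F(x) = \sqrt{x^{2} + 1}.

f matches the chain-rule pattern g'(h)*h' with inner function h(x) = x^{2} + 1; substituting u = h(x) collapses the integral.
Check: d/dx[\sqrt{x^{2} + 1}] = \frac{x}{\sqrt{x^{2} + 1}} = f(x).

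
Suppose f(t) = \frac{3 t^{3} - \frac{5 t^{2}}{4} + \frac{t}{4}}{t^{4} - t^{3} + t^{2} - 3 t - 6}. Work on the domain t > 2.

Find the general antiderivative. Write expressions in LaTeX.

F(t) = \frac{13 \log{\left(t - 2 \right)}}{14} + \frac{3 \log{\left(t + 1 \right)}}{8} + \frac{95 \log{\left(t^{2} + 3 \right)}}{112} + \frac{5 \sqrt{3} \operatorname{atan}{\left(\frac{\sqrt{3} t}{3} \right)}}{56} + C

The denominator factors as 4 \left(t - 2\right) \left(t + 1\right) \left(t^{2} + 3\right); partial fractions split f into directly integrable pieces: \frac{5 \left(19 t + 3\right)}{56 \left(t^{2} + 3\right)} + \frac{3}{8 \left(t + 1\right)} + \frac{13}{14 \left(t - 2\right)}.
Check: d/dt[\frac{13 \log{\left(t - 2 \right)}}{14} + \frac{3 \log{\left(t + 1 \right)}}{8} + \frac{95 \log{\left(t^{2} + 3 \right)}}{112} + \frac{5 \sqrt{3} \operatorname{atan}{\left(\frac{\sqrt{3} t}{3} \right)}}{56}] = \frac{12 t^{3} - 5 t^{2} + t}{4 t^{4} - 4 t^{3} + 4 t^{2} - 12 t - 24}, which equals f(t).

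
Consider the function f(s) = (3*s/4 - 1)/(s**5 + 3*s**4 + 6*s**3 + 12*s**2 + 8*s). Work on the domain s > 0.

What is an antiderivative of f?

An antiderivative is F(s) = (-40*log(s) + 112*log(s + 1) - 50*log(s + 2) - 11*log(s**2 + 4) + 6*atan(s/2))/320.

The denominator factors as 4*s*(s + 1)*(s + 2)*(s**2 + 4); partial fractions split f into directly integrable pieces: -(11*s - 6)/(160*(s**2 + 4)) - 5/(32*(s + 2)) + 7/(20*(s + 1)) - 1/(8*s).
Check: d/ds[(-40*log(s) + 112*log(s + 1) - 50*log(s + 2) - 11*log(s**2 + 4) + 6*atan(s/2))/320] = (3*s - 4)/(4*s**5 + 12*s**4 + 24*s**3 + 48*s**2 + 32*s), which equals f(s).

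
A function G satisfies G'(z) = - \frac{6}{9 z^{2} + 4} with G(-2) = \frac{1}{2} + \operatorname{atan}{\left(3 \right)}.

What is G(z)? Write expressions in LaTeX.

G(z) = \frac{1}{2} - \operatorname{atan}{\left(\frac{3 z}{2} \right)}

Any candidate G(z) must reproduce the stated G'(z) exactly.
A general antiderivative is - \operatorname{atan}{\left(\frac{3 z}{2} \right)} + C.
The condition gives C = \frac{1}{2} + \operatorname{atan}{\left(3 \right)} - (\operatorname{atan}{\left(3 \right)}) = \frac{1}{2}.
So G(z) = \frac{1}{2} - \operatorname{atan}{\left(\frac{3 z}{2} \right)}.
Check: d/dz[\frac{1}{2} - \operatorname{atan}{\left(\frac{3 z}{2} \right)}] = - \frac{6}{9 z^{2} + 4} = G'(z).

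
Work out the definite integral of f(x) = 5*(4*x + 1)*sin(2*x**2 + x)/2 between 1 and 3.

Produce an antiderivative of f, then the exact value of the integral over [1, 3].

f matches the chain-rule pattern g'(h)*h' with inner function h(x) = 2*x**2 + x; substituting u = h(x) collapses the integral.
F(x) = -5*cos(2*x**2 + x)/2 is an antiderivative of f.
Check: d/dx[-5*cos(2*x**2 + x)/2] = 10*x*sin(2*x**2 + x) + 5*sin(2*x**2 + x)/2, which equals f(x).
F(3) = -5*cos(21)/2; F(1) = -5*cos(3)/2.
Integral = F(3) - F(1) = 5*cos(3)/2 - 5*cos(21)/2.

Antiderivative: F(x) = -5*cos(2*x**2 + x)/2; value = 5*cos(3)/2 - 5*cos(21)/2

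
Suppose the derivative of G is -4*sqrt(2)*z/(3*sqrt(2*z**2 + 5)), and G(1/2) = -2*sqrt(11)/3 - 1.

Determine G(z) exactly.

G(z) = sqrt(2)*(-4*sqrt(2*z**2 + 5) - 3*sqrt(2))/6

The substitution u = z**2 + 5/2 works: G'(z) is exactly (dG/du)*(du/dz) for that inner function.
A general antiderivative is -4*sqrt(z**2 + 5/2)/3 + C.
The condition gives C = -2*sqrt(11)/3 - 1 - (-2*sqrt(11)/3) = -1.
So G(z) = sqrt(2)*(-4*sqrt(2*z**2 + 5) - 3*sqrt(2))/6.
Check: d/dz[sqrt(2)*(-4*sqrt(2*z**2 + 5) - 3*sqrt(2))/6] = -4*sqrt(2)*z/(3*sqrt(2*z**2 + 5)) = G'(z).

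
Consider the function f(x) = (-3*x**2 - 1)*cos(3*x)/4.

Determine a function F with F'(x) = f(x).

An antiderivative is F(x) = (-9*x**2*sin(3*x) - 6*x*cos(3*x) - sin(3*x))/36.

Recover f(x) by differentiating a candidate F(x); any mismatch rules it out.
Check: d/dx[(-9*x**2*sin(3*x) - 6*x*cos(3*x) - sin(3*x))/36] = -3*x**2*cos(3*x)/4 - cos(3*x)/4, which equals f(x).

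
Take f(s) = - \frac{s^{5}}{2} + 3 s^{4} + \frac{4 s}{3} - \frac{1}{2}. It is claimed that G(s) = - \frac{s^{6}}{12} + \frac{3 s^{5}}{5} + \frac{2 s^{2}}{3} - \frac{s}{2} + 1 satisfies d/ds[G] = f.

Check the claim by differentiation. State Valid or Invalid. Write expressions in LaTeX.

d/ds[G] = - \frac{s^{5}}{2} + 3 s^{4} + \frac{4 s}{3} - \frac{1}{2}
This equals f(s) exactly, so the claim holds.

Valid - the claim checks out under differentiation.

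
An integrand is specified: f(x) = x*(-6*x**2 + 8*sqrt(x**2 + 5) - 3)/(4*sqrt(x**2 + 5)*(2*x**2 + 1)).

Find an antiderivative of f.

An antiderivative F(x) passes only if d/dx[F] lands on f(x) exactly.
Check: d/dx[-3*sqrt(x**2 + 5)/4 + log(2*x**2 + 1)/2] = (-6*x**3 + 8*x*sqrt(x**2 + 5) - 3*x)/(8*x**2*sqrt(x**2 + 5) + 4*sqrt(x**2 + 5)), which equals f(x).

An antiderivative is F(x) = -3*sqrt(x**2 + 5)/4 + log(2*x**2 + 1)/2.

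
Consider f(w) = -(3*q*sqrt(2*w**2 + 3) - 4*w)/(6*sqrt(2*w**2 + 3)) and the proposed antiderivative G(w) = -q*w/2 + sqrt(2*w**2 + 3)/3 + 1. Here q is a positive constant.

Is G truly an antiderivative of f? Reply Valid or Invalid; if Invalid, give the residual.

d/dw[G] = (-3*q*sqrt(2*w**2 + 3) + 4*w)/(6*sqrt(2*w**2 + 3))
This equals f(w) exactly, so the claim holds.

Valid - the claim checks out under differentiation.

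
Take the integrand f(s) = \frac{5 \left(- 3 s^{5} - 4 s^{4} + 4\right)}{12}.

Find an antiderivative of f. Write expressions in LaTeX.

An antiderivative is F(s) = \frac{s \left(- 5 s^{5} - 8 s^{4} + 40\right)}{24}.

For F(s) to be correct the identity F'(s) - f(s) = 0 must hold.
Check: d/ds[\frac{s \left(- 5 s^{5} - 8 s^{4} + 40\right)}{24}] = - \frac{5 s^{5}}{4} - \frac{5 s^{4}}{3} + \frac{5}{3}, which equals f(s).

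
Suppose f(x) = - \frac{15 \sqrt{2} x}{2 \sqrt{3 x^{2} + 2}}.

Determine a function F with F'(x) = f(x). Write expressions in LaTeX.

An antiderivative is F(x) = - \frac{5 \sqrt{2} \sqrt{3 x^{2} + 2}}{2}.

The substitution u = \frac{3 x^{2}}{2} + 1 works: f is exactly (dF/du)*(du/dx) for that inner function.
Check: d/dx[- \frac{5 \sqrt{2} \sqrt{3 x^{2} + 2}}{2}] = - \frac{15 \sqrt{2} x}{2 \sqrt{3 x^{2} + 2}} = f(x).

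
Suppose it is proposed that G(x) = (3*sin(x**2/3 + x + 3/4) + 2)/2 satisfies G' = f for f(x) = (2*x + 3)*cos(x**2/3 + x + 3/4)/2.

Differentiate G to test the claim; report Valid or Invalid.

d/dx[G] = x*cos(x**2/3 + x + 3/4) + 3*cos(x**2/3 + x + 3/4)/2
This equals f(x) exactly, so the claim holds.

Valid - the claim checks out under differentiation.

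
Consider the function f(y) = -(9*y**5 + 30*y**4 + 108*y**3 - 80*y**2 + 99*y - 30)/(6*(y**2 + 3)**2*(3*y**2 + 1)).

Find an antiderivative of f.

An antiderivative is F(y) = 5*y/(3*y**2 + 9) - log(3*y**2 + 1)/4 + 3/(2*y**2 + 6).

For F(y) to be correct the identity F'(y) - f(y) = 0 must hold.
Check: d/dy[5*y/(3*y**2 + 9) - log(3*y**2 + 1)/4 + 3/(2*y**2 + 6)] = (-9*y**5 - 30*y**4 - 108*y**3 + 80*y**2 - 99*y + 30)/(18*y**6 + 114*y**4 + 198*y**2 + 54), which equals f(y).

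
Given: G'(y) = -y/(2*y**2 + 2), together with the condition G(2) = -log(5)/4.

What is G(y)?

G(y) = -log(y**2 + 1)/4

G'(y) matches the chain-rule pattern g'(h)*h' with inner function h(y) = y**2 + 1; substituting u = h(y) collapses the integral.
A general antiderivative is -log(y**2 + 1)/4 + C.
The condition gives C = -log(5)/4 - (-log(5)/4) = 0.
So G(y) = -log(y**2 + 1)/4.
Check: d/dy[-log(y**2 + 1)/4] = -y/(2*y**2 + 2) = G'(y).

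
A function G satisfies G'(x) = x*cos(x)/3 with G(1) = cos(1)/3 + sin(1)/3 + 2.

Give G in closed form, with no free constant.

Check a candidate G(x) by differentiating: d/dx[G] must match the given G'(x).
A general antiderivative is x*sin(x)/3 + cos(x)/3 + C.
The condition gives C = cos(1)/3 + sin(1)/3 + 2 - (cos(1)/3 + sin(1)/3) = 2.
So G(x) = (x*sin(x) + cos(x) + 6)/3.
Check: d/dx[(x*sin(x) + cos(x) + 6)/3] = x*cos(x)/3 = G'(x).

G(x) = (x*sin(x) + cos(x) + 6)/3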